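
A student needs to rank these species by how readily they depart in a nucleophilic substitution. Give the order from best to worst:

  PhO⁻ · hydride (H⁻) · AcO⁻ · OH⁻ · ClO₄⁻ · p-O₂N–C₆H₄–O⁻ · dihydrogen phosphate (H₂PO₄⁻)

ClO₄⁻ > dihydrogen phosphate (H₂PO₄⁻) > AcO⁻ > p-O₂N–C₆H₄–O⁻ > PhO⁻ > OH⁻ > hydride (H⁻)

Leaving-group ability tracks the stability of the departed species; conjugate-acid pKₐ is the usual yardstick (lower pKₐ → better LG).
ClO₄⁻: pKₐ(HClO₄) ≈ -10 — extremely weak base; rarely used for safety reasons
dihydrogen phosphate (H₂PO₄⁻): pKₐ(H₃PO₄) ≈ 2.1
AcO⁻: pKₐ(CH₃COOH) ≈ 4.8 — resonance-stabilised but still a weak base
p-O₂N–C₆H₄–O⁻: pKₐ(p-nitrophenol) ≈ 7.2 — nitro group delocalises the charge; the classic chromogenic LG
PhO⁻: pKₐ(C₆H₅OH (phenol)) ≈ 10 — resonance into the ring helps, but still a poor LG
OH⁻: pKₐ(H₂O) ≈ 15.7
hydride (H⁻): pKₐ(H₂) ≈ 36 — extremely strong base; leaves only in special hydride-transfer contexts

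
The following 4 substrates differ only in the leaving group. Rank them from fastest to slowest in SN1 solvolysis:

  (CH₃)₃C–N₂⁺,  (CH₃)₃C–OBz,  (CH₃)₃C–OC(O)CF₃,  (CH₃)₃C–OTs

(CH₃)₃C–N₂⁺ > (CH₃)₃C–OTs > (CH₃)₃C–OC(O)CF₃ > (CH₃)₃C–OBz

The skeletons are identical, so relative rate is governed entirely by leaving-group ability.
A good leaving group is a weak base: the lower the pKₐ of its conjugate acid, the more readily it departs.
(CH₃)₃C–N₂⁺ loses N₂: no meaningful conjugate acid; N₂ departs as an exceptionally stable neutral molecule
(CH₃)₃C–OTs loses OTs⁻: pKₐ(p-CH₃C₆H₄SO₃H (TsOH)) ≈ -2.8
(CH₃)₃C–OC(O)CF₃ loses CF₃COO⁻: pKₐ(CF₃COOH) ≈ 0.2
(CH₃)₃C–OBz loses PhCOO⁻: pKₐ(C₆H₅COOH) ≈ 4.2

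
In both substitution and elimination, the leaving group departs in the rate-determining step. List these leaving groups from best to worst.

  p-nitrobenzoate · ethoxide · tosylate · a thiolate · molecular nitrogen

A good leaving group is a weak base: the lower the pKₐ of its conjugate acid, the more readily it departs.
molecular nitrogen: no meaningful conjugate acid; N₂ departs as an exceptionally stable neutral molecule
tosylate: pKₐ(p-CH₃C₆H₄SO₃H (TsOH)) ≈ -2.8
p-nitrobenzoate: pKₐ(p-nitrobenzoic acid) ≈ 3.4 — electron-withdrawing nitro group stabilises the carboxylate
a thiolate: pKₐ(RSH (a thiol)) ≈ 10.5 — moderately basic; rarely leaves without activation
ethoxide: pKₐ(CH₃CH₂OH) ≈ 16

molecular nitrogen > tosylate > p-nitrobenzoate > a thiolate > ethoxide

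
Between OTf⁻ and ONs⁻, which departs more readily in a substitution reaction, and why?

OTf⁻ is the better leaving group.
pKₐ(CF₃SO₃H (triflic acid)) ≈ -14 versus pKₐ(p-O₂NC₆H₄SO₃H) ≈ -3.5: OTf⁻ is the much weaker base.
Charge spread over three oxygens and a CF₃ group; the premier leaving group in synthesis.

OTf⁻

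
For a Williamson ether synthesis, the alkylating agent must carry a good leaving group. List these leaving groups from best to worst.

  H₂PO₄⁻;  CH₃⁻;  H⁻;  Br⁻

Br⁻: pKₐ(HBr) ≈ -9
H₂PO₄⁻: pKₐ(H₃PO₄) ≈ 2.1
H⁻: pKₐ(H₂) ≈ 36
CH₃⁻: pKₐ(CH₄) ≈ 48

Br⁻ > H₂PO₄⁻ > H⁻ > CH₃⁻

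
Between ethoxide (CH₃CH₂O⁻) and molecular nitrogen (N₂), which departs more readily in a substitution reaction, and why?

molecular nitrogen (N₂) is the better leaving group.
N₂ is the ultimate leaving group — it departs as an exceptionally stable neutral molecule, whereas ethoxide (CH₃CH₂O⁻) (pKₐ(CH₃CH₂OH) ≈ 16) is far more basic.

molecular nitrogen (N₂)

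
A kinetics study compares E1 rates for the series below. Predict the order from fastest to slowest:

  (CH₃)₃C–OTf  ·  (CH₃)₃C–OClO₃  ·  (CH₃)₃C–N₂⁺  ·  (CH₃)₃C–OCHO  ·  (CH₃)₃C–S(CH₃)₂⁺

(CH₃)₃C–N₂⁺ > (CH₃)₃C–OTf > (CH₃)₃C–OClO₃ > (CH₃)₃C–S(CH₃)₂⁺ > (CH₃)₃C–OCHO

With the same alkyl group throughout, only the leaving group differentiates the rates.
Leaving-group ability tracks the stability of the departed species; conjugate-acid pKₐ is the usual yardstick (lower pKₐ → better LG).
(CH₃)₃C–N₂⁺ loses N₂: no meaningful conjugate acid; N₂ departs as an exceptionally stable neutral molecule
(CH₃)₃C–OTf loses OTf⁻: pKₐ(CF₃SO₃H (triflic acid)) ≈ -14
(CH₃)₃C–OClO₃ loses ClO₄⁻: pKₐ(HClO₄) ≈ -10
(CH₃)₃C–S(CH₃)₂⁺ loses SR'₂: pKₐ(R'₂SH⁺) ≈ -7
(CH₃)₃C–OCHO loses HCOO⁻: pKₐ(HCOOH) ≈ 3.8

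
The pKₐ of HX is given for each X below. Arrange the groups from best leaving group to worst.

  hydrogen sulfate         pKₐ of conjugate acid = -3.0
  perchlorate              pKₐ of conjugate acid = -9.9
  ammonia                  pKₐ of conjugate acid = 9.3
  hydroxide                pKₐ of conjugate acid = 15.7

perchlorate > hydrogen sulfate > ammonia > hydroxide

Lower conjugate-acid pKₐ ⇒ weaker base ⇒ better leaving group.
Sorting by the given values: perchlorate (-9.9), hydrogen sulfate (-3.0), ammonia (9.3), hydroxide (15.7).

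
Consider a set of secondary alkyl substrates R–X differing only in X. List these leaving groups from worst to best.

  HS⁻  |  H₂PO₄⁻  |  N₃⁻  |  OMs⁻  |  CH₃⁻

CH₃⁻ < HS⁻ < N₃⁻ < H₂PO₄⁻ < OMs⁻

OMs⁻: pKₐ(CH₃SO₃H (MsOH)) ≈ -1.9
H₂PO₄⁻: pKₐ(H₃PO₄) ≈ 2.1
N₃⁻: pKₐ(HN₃) ≈ 4.7
HS⁻: pKₐ(H₂S) ≈ 7
CH₃⁻: pKₐ(CH₄) ≈ 48
Listed from poorest to best leaving group as asked.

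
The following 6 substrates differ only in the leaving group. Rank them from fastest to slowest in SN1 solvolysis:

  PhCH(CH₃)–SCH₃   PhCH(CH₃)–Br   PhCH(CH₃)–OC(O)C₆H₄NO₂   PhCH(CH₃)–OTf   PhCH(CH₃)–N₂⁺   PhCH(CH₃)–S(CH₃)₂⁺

The skeletons are identical, so relative rate is governed entirely by leaving-group ability.
A good leaving group is a weak base: the lower the pKₐ of its conjugate acid, the more readily it departs.
PhCH(CH₃)–N₂⁺ loses N₂: no meaningful conjugate acid; N₂ departs as an exceptionally stable neutral molecule
PhCH(CH₃)–OTf loses OTf⁻: pKₐ(CF₃SO₃H (triflic acid)) ≈ -14
PhCH(CH₃)–Br loses Br⁻: pKₐ(HBr) ≈ -9
PhCH(CH₃)–S(CH₃)₂⁺ loses SR'₂: pKₐ(R'₂SH⁺) ≈ -7
PhCH(CH₃)–OC(O)C₆H₄NO₂ loses p-O₂N–C₆H₄–COO⁻: pKₐ(p-nitrobenzoic acid) ≈ 3.4
PhCH(CH₃)–SCH₃ loses RS⁻: pKₐ(RSH (a thiol)) ≈ 10.5

PhCH(CH₃)–N₂⁺ > PhCH(CH₃)–OTf > PhCH(CH₃)–Br > PhCH(CH₃)–S(CH₃)₂⁺ > PhCH(CH₃)–OC(O)C₆H₄NO₂ > PhCH(CH₃)–SCH₃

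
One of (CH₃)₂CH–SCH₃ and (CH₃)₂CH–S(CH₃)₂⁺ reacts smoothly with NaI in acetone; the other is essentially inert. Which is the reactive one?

From (CH₃)₂CH–SCH₃ the departing group would be RS⁻ (pKₐ(RSH (a thiol)) ≈ 10.5). Moderately basic; rarely leaves without activation.
From (CH₃)₂CH–S(CH₃)₂⁺ the leaving group is SR'₂ (pKₐ(R'₂SH⁺) ≈ -7). Neutral; leaves from a sulfonium salt (R–SR'₂⁺).
(In practice (CH₃)₂CH–S(CH₃)₂⁺ is made from (CH₃)₂CH–SCH₃ by S-methylation with CH₃I, allowing neutral dimethyl sulfide, rather than methanethiolate, to depart.)

(CH₃)₂CH–S(CH₃)₂⁺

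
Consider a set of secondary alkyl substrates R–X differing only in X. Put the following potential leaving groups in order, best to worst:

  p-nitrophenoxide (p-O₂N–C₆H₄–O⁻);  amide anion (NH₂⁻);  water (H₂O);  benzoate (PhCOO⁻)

water (H₂O) > benzoate (PhCOO⁻) > p-nitrophenoxide (p-O₂N–C₆H₄–O⁻) > amide anion (NH₂⁻)

water (H₂O): pKₐ(H₃O⁺) ≈ -1.7
benzoate (PhCOO⁻): pKₐ(C₆H₅COOH) ≈ 4.2
p-nitrophenoxide (p-O₂N–C₆H₄–O⁻): pKₐ(p-nitrophenol) ≈ 7.2
amide anion (NH₂⁻): pKₐ(NH₃) ≈ 38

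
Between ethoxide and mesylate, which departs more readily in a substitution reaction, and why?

mesylate

mesylate is the better leaving group.
pKₐ(CH₃SO₃H (MsOH)) ≈ -1.9 versus pKₐ(CH₃CH₂OH) ≈ 16: mesylate is the much weaker base.
Resonance-delocalised alkanesulfonate.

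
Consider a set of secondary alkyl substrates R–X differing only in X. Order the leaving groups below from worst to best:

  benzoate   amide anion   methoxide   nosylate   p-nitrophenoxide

amide anion < methoxide < p-nitrophenoxide < benzoate < nosylate

nosylate: pKₐ(p-O₂NC₆H₄SO₃H) ≈ -3.5
benzoate: pKₐ(C₆H₅COOH) ≈ 4.2
p-nitrophenoxide: pKₐ(p-nitrophenol) ≈ 7.2 — nitro group delocalises the charge; the classic chromogenic LG
methoxide: pKₐ(CH₃OH) ≈ 15.5 — strong base; alkoxides do not leave unassisted
amide anion: pKₐ(NH₃) ≈ 38
Listed from poorest to best leaving group as asked.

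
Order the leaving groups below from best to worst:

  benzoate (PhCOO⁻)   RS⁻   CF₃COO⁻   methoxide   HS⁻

CF₃COO⁻ > benzoate (PhCOO⁻) > HS⁻ > RS⁻ > methoxide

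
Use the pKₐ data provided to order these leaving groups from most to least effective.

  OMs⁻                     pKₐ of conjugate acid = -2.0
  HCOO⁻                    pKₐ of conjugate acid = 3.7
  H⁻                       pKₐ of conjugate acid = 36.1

OMs⁻ > HCOO⁻ > H⁻

Lower conjugate-acid pKₐ ⇒ weaker base ⇒ better leaving group.
Sorting by the given values: OMs⁻ (-2.0), HCOO⁻ (3.7), H⁻ (36.1).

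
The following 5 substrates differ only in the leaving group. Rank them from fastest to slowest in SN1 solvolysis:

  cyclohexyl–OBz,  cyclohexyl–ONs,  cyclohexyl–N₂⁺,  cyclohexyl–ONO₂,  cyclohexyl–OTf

cyclohexyl–N₂⁺ > cyclohexyl–OTf > cyclohexyl–ONs > cyclohexyl–ONO₂ > cyclohexyl–OBz

Same R in every case — rank the leaving groups.
Rank by basicity of the departing species: weakest base leaves most easily.
cyclohexyl–N₂⁺ loses N₂: no meaningful conjugate acid; N₂ departs as an exceptionally stable neutral molecule
cyclohexyl–OTf loses OTf⁻: pKₐ(CF₃SO₃H (triflic acid)) ≈ -14
cyclohexyl–ONs loses ONs⁻: pKₐ(p-O₂NC₆H₄SO₃H) ≈ -3.5
cyclohexyl–ONO₂ loses NO₃⁻: pKₐ(HNO₃) ≈ -1.3
cyclohexyl–OBz loses PhCOO⁻: pKₐ(C₆H₅COOH) ≈ 4.2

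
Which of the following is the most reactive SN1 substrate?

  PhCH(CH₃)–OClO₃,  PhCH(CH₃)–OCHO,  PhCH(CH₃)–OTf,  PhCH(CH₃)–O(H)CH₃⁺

The skeletons are identical, so relative rate is governed entirely by leaving-group ability.
Rank by basicity of the departing species: weakest base leaves most easily.
PhCH(CH₃)–OTf loses OTf⁻: pKₐ(CF₃SO₃H (triflic acid)) ≈ -14
PhCH(CH₃)–OClO₃ loses ClO₄⁻: pKₐ(HClO₄) ≈ -10
PhCH(CH₃)–O(H)CH₃⁺ loses R'OH: pKₐ(R'OH₂⁺) ≈ -2.4
PhCH(CH₃)–OCHO loses HCOO⁻: pKₐ(HCOOH) ≈ 3.8

PhCH(CH₃)–OTf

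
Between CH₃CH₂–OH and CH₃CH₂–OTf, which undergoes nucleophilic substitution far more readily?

CH₃CH₂–OTf

From CH₃CH₂–OH the departing group would be OH⁻ (pKₐ(H₂O) ≈ 15.7). Strong base; essentially never leaves without prior activation.
From CH₃CH₂–OTf the leaving group is OTf⁻ (pKₐ(CF₃SO₃H (triflic acid)) ≈ -14). Charge spread over three oxygens and a CF₃ group; the premier leaving group in synthesis.
(In practice CH₃CH₂–OTf is made from CH₃CH₂–OH by treatment with Tf₂O / 2,6-lutidine, converting the hydroxyl into a triflate.)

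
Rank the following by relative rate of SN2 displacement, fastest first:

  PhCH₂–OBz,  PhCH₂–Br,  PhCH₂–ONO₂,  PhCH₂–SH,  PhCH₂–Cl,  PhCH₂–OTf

PhCH₂–OTf > PhCH₂–Br > PhCH₂–Cl > PhCH₂–ONO₂ > PhCH₂–OBz > PhCH₂–SH

The skeletons are identical, so relative rate is governed entirely by leaving-group ability.
The more stable X⁻ (or X) is on its own — i.e. the weaker a base it is — the better a leaving group it makes.
PhCH₂–OTf loses OTf⁻: pKₐ(CF₃SO₃H (triflic acid)) ≈ -14
PhCH₂–Br loses Br⁻: pKₐ(HBr) ≈ -9
PhCH₂–Cl loses Cl⁻: pKₐ(HCl) ≈ -7
PhCH₂–ONO₂ loses NO₃⁻: pKₐ(HNO₃) ≈ -1.3
PhCH₂–OBz loses PhCOO⁻: pKₐ(C₆H₅COOH) ≈ 4.2
PhCH₂–SH loses HS⁻: pKₐ(H₂S) ≈ 7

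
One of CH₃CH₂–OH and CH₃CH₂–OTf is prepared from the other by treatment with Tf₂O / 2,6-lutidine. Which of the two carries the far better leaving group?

CH₃CH₂–OTf

From CH₃CH₂–OH the departing group would be OH⁻ (pKₐ(H₂O) ≈ 15.7). Strong base; essentially never leaves without prior activation.
From CH₃CH₂–OTf the leaving group is OTf⁻ (pKₐ(CF₃SO₃H (triflic acid)) ≈ -14). Charge spread over three oxygens and a CF₃ group; the premier leaving group in synthesis.
Treatment with Tf₂O / 2,6-lutidine works by converting the hydroxyl into a triflate, making CH₃CH₂–OTf enormously more reactive.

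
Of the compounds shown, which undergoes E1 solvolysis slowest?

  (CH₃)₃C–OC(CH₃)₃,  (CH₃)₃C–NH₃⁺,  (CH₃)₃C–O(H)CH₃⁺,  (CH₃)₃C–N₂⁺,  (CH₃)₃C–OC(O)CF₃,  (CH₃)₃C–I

With the same alkyl group throughout, only the leaving group differentiates the rates.
The more stable X⁻ (or X) is on its own — i.e. the weaker a base it is — the better a leaving group it makes.
(CH₃)₃C–N₂⁺ loses N₂: no meaningful conjugate acid; N₂ departs as an exceptionally stable neutral molecule
(CH₃)₃C–I loses I⁻: pKₐ(HI) ≈ -10
(CH₃)₃C–O(H)CH₃⁺ loses R'OH: pKₐ(R'OH₂⁺) ≈ -2.4
(CH₃)₃C–OC(O)CF₃ loses CF₃COO⁻: pKₐ(CF₃COOH) ≈ 0.2
(CH₃)₃C–NH₃⁺ loses NH₃: pKₐ(NH₄⁺) ≈ 9.2
(CH₃)₃C–OC(CH₃)₃ loses (CH₃)₃CO⁻: pKₐ(t-BuOH) ≈ 18

(CH₃)₃C–OC(CH₃)₃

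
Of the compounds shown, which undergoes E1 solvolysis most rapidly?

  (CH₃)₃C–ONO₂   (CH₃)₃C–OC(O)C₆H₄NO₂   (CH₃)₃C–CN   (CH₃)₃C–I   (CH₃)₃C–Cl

Same R in every case — rank the leaving groups.
The more stable X⁻ (or X) is on its own — i.e. the weaker a base it is — the better a leaving group it makes.
(CH₃)₃C–I loses I⁻: pKₐ(HI) ≈ -10
(CH₃)₃C–Cl loses Cl⁻: pKₐ(HCl) ≈ -7
(CH₃)₃C–ONO₂ loses NO₃⁻: pKₐ(HNO₃) ≈ -1.3
(CH₃)₃C–OC(O)C₆H₄NO₂ loses p-O₂N–C₆H₄–COO⁻: pKₐ(p-nitrobenzoic acid) ≈ 3.4
(CH₃)₃C–CN loses CN⁻: pKₐ(HCN) ≈ 9.2

(CH₃)₃C–I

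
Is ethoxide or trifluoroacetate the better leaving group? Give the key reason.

trifluoroacetate is the better leaving group.
pKₐ(CF₃COOH) ≈ 0.2 versus pKₐ(CH₃CH₂OH) ≈ 16: trifluoroacetate is the much weaker base.
Strongly electron-withdrawing CF₃ stabilises the carboxylate.

trifluoroacetate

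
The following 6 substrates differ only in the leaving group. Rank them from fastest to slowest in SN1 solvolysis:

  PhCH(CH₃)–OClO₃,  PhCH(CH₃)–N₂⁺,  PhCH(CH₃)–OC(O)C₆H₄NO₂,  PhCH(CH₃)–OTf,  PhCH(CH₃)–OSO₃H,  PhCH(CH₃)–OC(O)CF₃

Identical carbon frameworks mean the comparison reduces to leaving-group quality.
A good leaving group is a weak base: the lower the pKₐ of its conjugate acid, the more readily it departs.
PhCH(CH₃)–N₂⁺ loses N₂: no meaningful conjugate acid; N₂ departs as an exceptionally stable neutral molecule
PhCH(CH₃)–OTf loses OTf⁻: pKₐ(CF₃SO₃H (triflic acid)) ≈ -14
PhCH(CH₃)–OClO₃ loses ClO₄⁻: pKₐ(HClO₄) ≈ -10
PhCH(CH₃)–OSO₃H loses HSO₄⁻: pKₐ(H₂SO₄) ≈ -3
PhCH(CH₃)–OC(O)CF₃ loses CF₃COO⁻: pKₐ(CF₃COOH) ≈ 0.2
PhCH(CH₃)–OC(O)C₆H₄NO₂ loses p-O₂N–C₆H₄–COO⁻: pKₐ(p-nitrobenzoic acid) ≈ 3.4

PhCH(CH₃)–N₂⁺ > PhCH(CH₃)–OTf > PhCH(CH₃)–OClO₃ > PhCH(CH₃)–OSO₃H > PhCH(CH₃)–OC(O)CF₃ > PhCH(CH₃)–OC(O)C₆H₄NO₂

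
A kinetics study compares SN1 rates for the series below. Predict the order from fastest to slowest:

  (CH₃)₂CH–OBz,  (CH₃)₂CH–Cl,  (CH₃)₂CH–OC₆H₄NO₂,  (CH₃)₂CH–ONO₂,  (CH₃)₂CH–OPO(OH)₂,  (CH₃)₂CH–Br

(CH₃)₂CH–Br > (CH₃)₂CH–Cl > (CH₃)₂CH–ONO₂ > (CH₃)₂CH–OPO(OH)₂ > (CH₃)₂CH–OBz > (CH₃)₂CH–OC₆H₄NO₂

Identical carbon frameworks mean the comparison reduces to leaving-group quality.
Leaving-group ability tracks the stability of the departed species; conjugate-acid pKₐ is the usual yardstick (lower pKₐ → better LG).
(CH₃)₂CH–Br loses Br⁻: pKₐ(HBr) ≈ -9
(CH₃)₂CH–Cl loses Cl⁻: pKₐ(HCl) ≈ -7
(CH₃)₂CH–ONO₂ loses NO₃⁻: pKₐ(HNO₃) ≈ -1.3
(CH₃)₂CH–OPO(OH)₂ loses H₂PO₄⁻: pKₐ(H₃PO₄) ≈ 2.1
(CH₃)₂CH–OBz loses PhCOO⁻: pKₐ(C₆H₅COOH) ≈ 4.2
(CH₃)₂CH–OC₆H₄NO₂ loses p-O₂N–C₆H₄–O⁻: pKₐ(p-nitrophenol) ≈ 7.2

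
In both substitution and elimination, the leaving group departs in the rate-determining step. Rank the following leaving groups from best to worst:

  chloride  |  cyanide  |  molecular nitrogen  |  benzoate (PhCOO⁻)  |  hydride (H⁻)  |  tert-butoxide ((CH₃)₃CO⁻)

molecular nitrogen > chloride > benzoate (PhCOO⁻) > cyanide > tert-butoxide ((CH₃)₃CO⁻) > hydride (H⁻)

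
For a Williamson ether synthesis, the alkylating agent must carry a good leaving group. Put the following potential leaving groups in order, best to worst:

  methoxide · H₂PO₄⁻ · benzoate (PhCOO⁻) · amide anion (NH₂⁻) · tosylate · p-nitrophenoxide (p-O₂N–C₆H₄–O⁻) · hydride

Leaving-group ability tracks the stability of the departed species; conjugate-acid pKₐ is the usual yardstick (lower pKₐ → better LG).
tosylate: pKₐ(p-CH₃C₆H₄SO₃H (TsOH)) ≈ -2.8 — resonance-delocalised arenesulfonate
H₂PO₄⁻: pKₐ(H₃PO₄) ≈ 2.1
benzoate (PhCOO⁻): pKₐ(C₆H₅COOH) ≈ 4.2 — aryl carboxylate
p-nitrophenoxide (p-O₂N–C₆H₄–O⁻): pKₐ(p-nitrophenol) ≈ 7.2 — nitro group delocalises the charge; the classic chromogenic LG
methoxide: pKₐ(CH₃OH) ≈ 15.5
hydride: pKₐ(H₂) ≈ 36 — extremely strong base; leaves only in special hydride-transfer contexts
amide anion (NH₂⁻): pKₐ(NH₃) ≈ 38 — extremely strong base; never a leaving group

tosylate > H₂PO₄⁻ > benzoate (PhCOO⁻) > p-nitrophenoxide (p-O₂N–C₆H₄–O⁻) > methoxide > hydride > amide anion (NH₂⁻)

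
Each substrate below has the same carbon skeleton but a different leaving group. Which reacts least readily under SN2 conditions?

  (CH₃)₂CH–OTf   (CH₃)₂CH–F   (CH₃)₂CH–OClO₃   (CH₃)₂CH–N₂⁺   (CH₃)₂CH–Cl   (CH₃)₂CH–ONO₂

With the same alkyl group throughout, only the leaving group differentiates the rates.
The more stable X⁻ (or X) is on its own — i.e. the weaker a base it is — the better a leaving group it makes.
(CH₃)₂CH–N₂⁺ loses N₂: no meaningful conjugate acid; N₂ departs as an exceptionally stable neutral molecule
(CH₃)₂CH–OTf loses OTf⁻: pKₐ(CF₃SO₃H (triflic acid)) ≈ -14
(CH₃)₂CH–OClO₃ loses ClO₄⁻: pKₐ(HClO₄) ≈ -10
(CH₃)₂CH–Cl loses Cl⁻: pKₐ(HCl) ≈ -7
(CH₃)₂CH–ONO₂ loses NO₃⁻: pKₐ(HNO₃) ≈ -1.3
(CH₃)₂CH–F loses F⁻: pKₐ(HF) ≈ 3.2

(CH₃)₂CH–F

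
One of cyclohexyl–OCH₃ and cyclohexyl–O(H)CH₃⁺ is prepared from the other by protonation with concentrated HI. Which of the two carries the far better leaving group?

From cyclohexyl–OCH₃ the departing group would be CH₃O⁻ (pKₐ(CH₃OH) ≈ 15.5). Strong base; alkoxides do not leave unassisted.
From cyclohexyl–O(H)CH₃⁺ the leaving group is R'OH (pKₐ(R'OH₂⁺) ≈ -2.4). Neutral; leaves from a protonated ether (an oxonium ion, R–O(H)R'⁺).
Protonation with concentrated HI works by allowing neutral methanol, rather than methoxide, to depart, making cyclohexyl–O(H)CH₃⁺ enormously more reactive.

cyclohexyl–O(H)CH₃⁺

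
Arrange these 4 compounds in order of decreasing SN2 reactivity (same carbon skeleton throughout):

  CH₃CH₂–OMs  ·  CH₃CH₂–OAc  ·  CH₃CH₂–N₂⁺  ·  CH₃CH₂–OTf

CH₃CH₂–N₂⁺ > CH₃CH₂–OTf > CH₃CH₂–OMs > CH₃CH₂–OAc

With the same alkyl group throughout, only the leaving group differentiates the rates.
The more stable X⁻ (or X) is on its own — i.e. the weaker a base it is — the better a leaving group it makes.
CH₃CH₂–N₂⁺ loses N₂: no meaningful conjugate acid; N₂ departs as an exceptionally stable neutral molecule
CH₃CH₂–OTf loses OTf⁻: pKₐ(CF₃SO₃H (triflic acid)) ≈ -14
CH₃CH₂–OMs loses OMs⁻: pKₐ(CH₃SO₃H (MsOH)) ≈ -1.9
CH₃CH₂–OAc loses AcO⁻: pKₐ(CH₃COOH) ≈ 4.8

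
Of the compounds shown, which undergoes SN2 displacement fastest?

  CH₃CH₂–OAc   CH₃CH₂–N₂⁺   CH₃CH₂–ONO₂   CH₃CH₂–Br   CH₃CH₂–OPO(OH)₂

Same R in every case — rank the leaving groups.
A good leaving group is a weak base: the lower the pKₐ of its conjugate acid, the more readily it departs.
CH₃CH₂–N₂⁺ loses N₂: no meaningful conjugate acid; N₂ departs as an exceptionally stable neutral molecule
CH₃CH₂–Br loses Br⁻: pKₐ(HBr) ≈ -9
CH₃CH₂–ONO₂ loses NO₃⁻: pKₐ(HNO₃) ≈ -1.3
CH₃CH₂–OPO(OH)₂ loses H₂PO₄⁻: pKₐ(H₃PO₄) ≈ 2.1
CH₃CH₂–OAc loses AcO⁻: pKₐ(CH₃COOH) ≈ 4.8

CH₃CH₂–N₂⁺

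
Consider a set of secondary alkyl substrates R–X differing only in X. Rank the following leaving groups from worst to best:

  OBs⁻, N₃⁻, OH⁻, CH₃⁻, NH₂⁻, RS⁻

CH₃⁻ < NH₂⁻ < OH⁻ < RS⁻ < N₃⁻ < OBs⁻

Leaving-group ability tracks the stability of the departed species; conjugate-acid pKₐ is the usual yardstick (lower pKₐ → better LG).
OBs⁻: pKₐ(p-BrC₆H₄SO₃H) ≈ -2.8
N₃⁻: pKₐ(HN₃) ≈ 4.7
RS⁻: pKₐ(RSH (a thiol)) ≈ 10.5
OH⁻: pKₐ(H₂O) ≈ 15.7
NH₂⁻: pKₐ(NH₃) ≈ 38
CH₃⁻: pKₐ(CH₄) ≈ 48
Listed from poorest to best leaving group as asked.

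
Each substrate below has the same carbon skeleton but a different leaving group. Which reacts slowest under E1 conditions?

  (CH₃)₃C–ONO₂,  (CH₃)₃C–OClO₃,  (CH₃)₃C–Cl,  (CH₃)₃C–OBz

(CH₃)₃C–OBz

The skeletons are identical, so relative rate is governed entirely by leaving-group ability.
A good leaving group is a weak base: the lower the pKₐ of its conjugate acid, the more readily it departs.
(CH₃)₃C–OClO₃ loses ClO₄⁻: pKₐ(HClO₄) ≈ -10
(CH₃)₃C–Cl loses Cl⁻: pKₐ(HCl) ≈ -7
(CH₃)₃C–ONO₂ loses NO₃⁻: pKₐ(HNO₃) ≈ -1.3
(CH₃)₃C–OBz loses PhCOO⁻: pKₐ(C₆H₅COOH) ≈ 4.2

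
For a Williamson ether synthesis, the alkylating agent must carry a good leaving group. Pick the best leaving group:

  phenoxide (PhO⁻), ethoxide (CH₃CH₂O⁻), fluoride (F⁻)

fluoride (F⁻)

Leaving-group ability tracks the stability of the departed species; conjugate-acid pKₐ is the usual yardstick (lower pKₐ → better LG).
fluoride (F⁻): pKₐ(HF) ≈ 3.2
phenoxide (PhO⁻): pKₐ(C₆H₅OH (phenol)) ≈ 10
ethoxide (CH₃CH₂O⁻): pKₐ(CH₃CH₂OH) ≈ 16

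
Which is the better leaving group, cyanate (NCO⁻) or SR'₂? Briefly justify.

SR'₂

SR'₂ is the better leaving group.
pKₐ(R'₂SH⁺) ≈ -7 versus pKₐ(HOCN) ≈ 3.5: SR'₂ is the much weaker base.
Neutral; leaves from a sulfonium salt (R–SR'₂⁺).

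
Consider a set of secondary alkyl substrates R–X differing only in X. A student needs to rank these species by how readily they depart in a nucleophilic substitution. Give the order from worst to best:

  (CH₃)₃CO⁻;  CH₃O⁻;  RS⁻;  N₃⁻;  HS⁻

(CH₃)₃CO⁻ < CH₃O⁻ < RS⁻ < HS⁻ < N₃⁻

Rank by basicity of the departing species: weakest base leaves most easily.
N₃⁻: pKₐ(HN₃) ≈ 4.7
HS⁻: pKₐ(H₂S) ≈ 7
RS⁻: pKₐ(RSH (a thiol)) ≈ 10.5 — moderately basic; rarely leaves without activation
CH₃O⁻: pKₐ(CH₃OH) ≈ 15.5 — strong base; alkoxides do not leave unassisted
(CH₃)₃CO⁻: pKₐ(t-BuOH) ≈ 18
Listed from poorest to best leaving group as asked.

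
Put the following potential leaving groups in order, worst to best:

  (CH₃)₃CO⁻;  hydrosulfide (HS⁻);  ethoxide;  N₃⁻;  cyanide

(CH₃)₃CO⁻ < ethoxide < cyanide < hydrosulfide (HS⁻) < N₃⁻

Rank by basicity of the departing species: weakest base leaves most easily.
N₃⁻: pKₐ(HN₃) ≈ 4.7
hydrosulfide (HS⁻): pKₐ(H₂S) ≈ 7
cyanide: pKₐ(HCN) ≈ 9.2
ethoxide: pKₐ(CH₃CH₂OH) ≈ 16
(CH₃)₃CO⁻: pKₐ(t-BuOH) ≈ 18
Listed from poorest to best leaving group as asked.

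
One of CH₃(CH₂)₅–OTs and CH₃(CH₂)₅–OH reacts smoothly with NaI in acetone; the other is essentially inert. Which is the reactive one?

CH₃(CH₂)₅–OTs

From CH₃(CH₂)₅–OH the departing group would be OH⁻ (pKₐ(H₂O) ≈ 15.7). Strong base; essentially never leaves without prior activation.
From CH₃(CH₂)₅–OTs the leaving group is OTs⁻ (pKₐ(p-CH₃C₆H₄SO₃H (TsOH)) ≈ -2.8). Resonance-delocalised arenesulfonate.
(In practice CH₃(CH₂)₅–OTs is made from CH₃(CH₂)₅–OH by treatment with TsCl / pyridine, converting the hydroxyl into a tosylate.)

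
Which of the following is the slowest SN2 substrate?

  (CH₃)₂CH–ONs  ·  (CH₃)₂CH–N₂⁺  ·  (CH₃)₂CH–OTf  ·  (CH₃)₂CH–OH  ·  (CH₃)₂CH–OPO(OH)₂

(CH₃)₂CH–OH

Same R in every case — rank the leaving groups.
A good leaving group is a weak base: the lower the pKₐ of its conjugate acid, the more readily it departs.
(CH₃)₂CH–N₂⁺ loses N₂: no meaningful conjugate acid; N₂ departs as an exceptionally stable neutral molecule
(CH₃)₂CH–OTf loses OTf⁻: pKₐ(CF₃SO₃H (triflic acid)) ≈ -14
(CH₃)₂CH–ONs loses ONs⁻: pKₐ(p-O₂NC₆H₄SO₃H) ≈ -3.5
(CH₃)₂CH–OPO(OH)₂ loses H₂PO₄⁻: pKₐ(H₃PO₄) ≈ 2.1
(CH₃)₂CH–OH loses OH⁻: pKₐ(H₂O) ≈ 15.7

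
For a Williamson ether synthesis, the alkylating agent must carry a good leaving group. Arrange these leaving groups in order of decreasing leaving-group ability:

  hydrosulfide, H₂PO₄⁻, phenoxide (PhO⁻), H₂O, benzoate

H₂O > H₂PO₄⁻ > benzoate > hydrosulfide > phenoxide (PhO⁻)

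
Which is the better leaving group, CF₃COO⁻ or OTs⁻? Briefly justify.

OTs⁻

OTs⁻ is the better leaving group.
pKₐ(p-CH₃C₆H₄SO₃H (TsOH)) ≈ -2.8 versus pKₐ(CF₃COOH) ≈ 0.2: OTs⁻ is the much weaker base.
Resonance-delocalised arenesulfonate.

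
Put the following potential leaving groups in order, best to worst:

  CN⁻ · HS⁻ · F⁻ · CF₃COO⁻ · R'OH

R'OH > CF₃COO⁻ > F⁻ > HS⁻ > CN⁻

R'OH: pKₐ(R'OH₂⁺) ≈ -2.4
CF₃COO⁻: pKₐ(CF₃COOH) ≈ 0.2
F⁻: pKₐ(HF) ≈ 3.2
HS⁻: pKₐ(H₂S) ≈ 7
CN⁻: pKₐ(HCN) ≈ 9.2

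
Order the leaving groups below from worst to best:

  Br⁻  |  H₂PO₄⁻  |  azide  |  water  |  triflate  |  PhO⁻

PhO⁻ < azide < H₂PO₄⁻ < water < Br⁻ < triflate

A good leaving group is a weak base: the lower the pKₐ of its conjugate acid, the more readily it departs.
triflate: pKₐ(CF₃SO₃H (triflic acid)) ≈ -14
Br⁻: pKₐ(HBr) ≈ -9 — weak base; good leaving group
water: pKₐ(H₃O⁺) ≈ -1.7
H₂PO₄⁻: pKₐ(H₃PO₄) ≈ 2.1 — moderate base; biological leaving group after further activation
azide: pKₐ(HN₃) ≈ 4.7 — linear, resonance-stabilised
PhO⁻: pKₐ(C₆H₅OH (phenol)) ≈ 10 — resonance into the ring helps, but still a poor LG
The question asks for worst first, so the sequence is read in increasing leaving-group ability.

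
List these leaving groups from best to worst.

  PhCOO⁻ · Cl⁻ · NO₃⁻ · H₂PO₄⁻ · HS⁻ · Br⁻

Br⁻: pKₐ(HBr) ≈ -9
Cl⁻: pKₐ(HCl) ≈ -7 — moderately weak base
NO₃⁻: pKₐ(HNO₃) ≈ -1.3
H₂PO₄⁻: pKₐ(H₃PO₄) ≈ 2.1
PhCOO⁻: pKₐ(C₆H₅COOH) ≈ 4.2
HS⁻: pKₐ(H₂S) ≈ 7 — larger and more polarisable than the oxygen analogue

Br⁻ > Cl⁻ > NO₃⁻ > H₂PO₄⁻ > PhCOO⁻ > HS⁻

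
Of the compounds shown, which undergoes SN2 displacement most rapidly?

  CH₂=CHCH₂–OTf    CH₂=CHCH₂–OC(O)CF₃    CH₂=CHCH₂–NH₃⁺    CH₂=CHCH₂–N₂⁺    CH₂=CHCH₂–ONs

The skeletons are identical, so relative rate is governed entirely by leaving-group ability.
Rank by basicity of the departing species: weakest base leaves most easily.
CH₂=CHCH₂–N₂⁺ loses N₂: no meaningful conjugate acid; N₂ departs as an exceptionally stable neutral molecule
CH₂=CHCH₂–OTf loses OTf⁻: pKₐ(CF₃SO₃H (triflic acid)) ≈ -14
CH₂=CHCH₂–ONs loses ONs⁻: pKₐ(p-O₂NC₆H₄SO₃H) ≈ -3.5
CH₂=CHCH₂–OC(O)CF₃ loses CF₃COO⁻: pKₐ(CF₃COOH) ≈ 0.2
CH₂=CHCH₂–NH₃⁺ loses NH₃: pKₐ(NH₄⁺) ≈ 9.2

CH₂=CHCH₂–N₂⁺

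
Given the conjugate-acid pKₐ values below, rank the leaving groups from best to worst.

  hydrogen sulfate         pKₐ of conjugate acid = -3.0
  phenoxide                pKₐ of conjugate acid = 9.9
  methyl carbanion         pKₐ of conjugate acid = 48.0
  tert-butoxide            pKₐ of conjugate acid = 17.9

Lower conjugate-acid pKₐ ⇒ weaker base ⇒ better leaving group.
Sorting by the given values: hydrogen sulfate (-3.0), phenoxide (9.9), tert-butoxide (17.9), methyl carbanion (48.0).

hydrogen sulfate > phenoxide > tert-butoxide > methyl carbanion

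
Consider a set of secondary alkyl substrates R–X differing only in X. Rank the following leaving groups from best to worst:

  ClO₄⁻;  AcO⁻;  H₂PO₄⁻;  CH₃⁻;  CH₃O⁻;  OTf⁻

OTf⁻ > ClO₄⁻ > H₂PO₄⁻ > AcO⁻ > CH₃O⁻ > CH₃⁻

OTf⁻: pKₐ(CF₃SO₃H (triflic acid)) ≈ -14
ClO₄⁻: pKₐ(HClO₄) ≈ -10 — extremely weak base; rarely used for safety reasons
H₂PO₄⁻: pKₐ(H₃PO₄) ≈ 2.1
AcO⁻: pKₐ(CH₃COOH) ≈ 4.8
CH₃O⁻: pKₐ(CH₃OH) ≈ 15.5 — strong base; alkoxides do not leave unassisted
CH₃⁻: pKₐ(CH₄) ≈ 48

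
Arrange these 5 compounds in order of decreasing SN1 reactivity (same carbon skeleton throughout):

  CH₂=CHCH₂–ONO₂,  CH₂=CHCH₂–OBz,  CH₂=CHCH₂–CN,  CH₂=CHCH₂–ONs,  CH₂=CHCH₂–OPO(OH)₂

CH₂=CHCH₂–ONs > CH₂=CHCH₂–ONO₂ > CH₂=CHCH₂–OPO(OH)₂ > CH₂=CHCH₂–OBz > CH₂=CHCH₂–CN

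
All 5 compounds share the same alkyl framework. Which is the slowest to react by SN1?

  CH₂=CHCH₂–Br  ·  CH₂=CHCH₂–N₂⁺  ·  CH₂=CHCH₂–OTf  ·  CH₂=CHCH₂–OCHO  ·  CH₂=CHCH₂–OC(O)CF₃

CH₂=CHCH₂–OCHO

With the same alkyl group throughout, only the leaving group differentiates the rates.
Leaving-group ability tracks the stability of the departed species; conjugate-acid pKₐ is the usual yardstick (lower pKₐ → better LG).
CH₂=CHCH₂–N₂⁺ loses N₂: no meaningful conjugate acid; N₂ departs as an exceptionally stable neutral molecule
CH₂=CHCH₂–OTf loses OTf⁻: pKₐ(CF₃SO₃H (triflic acid)) ≈ -14
CH₂=CHCH₂–Br loses Br⁻: pKₐ(HBr) ≈ -9
CH₂=CHCH₂–OC(O)CF₃ loses CF₃COO⁻: pKₐ(CF₃COOH) ≈ 0.2
CH₂=CHCH₂–OCHO loses HCOO⁻: pKₐ(HCOOH) ≈ 3.8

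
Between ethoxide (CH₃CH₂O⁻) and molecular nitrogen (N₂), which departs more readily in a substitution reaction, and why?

molecular nitrogen (N₂)

molecular nitrogen (N₂) is the better leaving group.
N₂ is the ultimate leaving group — it departs as an exceptionally stable neutral molecule, whereas ethoxide (CH₃CH₂O⁻) (pKₐ(CH₃CH₂OH) ≈ 16) is far more basic.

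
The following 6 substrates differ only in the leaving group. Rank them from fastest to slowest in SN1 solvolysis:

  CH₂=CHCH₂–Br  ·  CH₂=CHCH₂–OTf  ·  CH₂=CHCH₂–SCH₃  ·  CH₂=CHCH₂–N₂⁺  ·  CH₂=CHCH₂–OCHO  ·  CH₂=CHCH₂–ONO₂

With the same alkyl group throughout, only the leaving group differentiates the rates.
The more stable X⁻ (or X) is on its own — i.e. the weaker a base it is — the better a leaving group it makes.
CH₂=CHCH₂–N₂⁺ loses N₂: no meaningful conjugate acid; N₂ departs as an exceptionally stable neutral molecule
CH₂=CHCH₂–OTf loses OTf⁻: pKₐ(CF₃SO₃H (triflic acid)) ≈ -14
CH₂=CHCH₂–Br loses Br⁻: pKₐ(HBr) ≈ -9
CH₂=CHCH₂–ONO₂ loses NO₃⁻: pKₐ(HNO₃) ≈ -1.3
CH₂=CHCH₂–OCHO loses HCOO⁻: pKₐ(HCOOH) ≈ 3.8
CH₂=CHCH₂–SCH₃ loses RS⁻: pKₐ(RSH (a thiol)) ≈ 10.5

CH₂=CHCH₂–N₂⁺ > CH₂=CHCH₂–OTf > CH₂=CHCH₂–Br > CH₂=CHCH₂–ONO₂ > CH₂=CHCH₂–OCHO > CH₂=CHCH₂–SCH₃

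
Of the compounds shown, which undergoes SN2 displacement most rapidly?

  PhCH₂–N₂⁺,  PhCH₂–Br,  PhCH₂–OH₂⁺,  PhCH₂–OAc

The skeletons are identical, so relative rate is governed entirely by leaving-group ability.
Rank by basicity of the departing species: weakest base leaves most easily.
PhCH₂–N₂⁺ loses N₂: no meaningful conjugate acid; N₂ departs as an exceptionally stable neutral molecule
PhCH₂–Br loses Br⁻: pKₐ(HBr) ≈ -9
PhCH₂–OH₂⁺ loses H₂O: pKₐ(H₃O⁺) ≈ -1.7
PhCH₂–OAc loses AcO⁻: pKₐ(CH₃COOH) ≈ 4.8

PhCH₂–N₂⁺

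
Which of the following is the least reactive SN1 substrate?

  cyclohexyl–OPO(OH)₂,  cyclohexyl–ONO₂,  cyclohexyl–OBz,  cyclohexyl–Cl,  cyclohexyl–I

cyclohexyl–OBz

Same R in every case — rank the leaving groups.
A good leaving group is a weak base: the lower the pKₐ of its conjugate acid, the more readily it departs.
cyclohexyl–I loses I⁻: pKₐ(HI) ≈ -10
cyclohexyl–Cl loses Cl⁻: pKₐ(HCl) ≈ -7
cyclohexyl–ONO₂ loses NO₃⁻: pKₐ(HNO₃) ≈ -1.3
cyclohexyl–OPO(OH)₂ loses H₂PO₄⁻: pKₐ(H₃PO₄) ≈ 2.1
cyclohexyl–OBz loses PhCOO⁻: pKₐ(C₆H₅COOH) ≈ 4.2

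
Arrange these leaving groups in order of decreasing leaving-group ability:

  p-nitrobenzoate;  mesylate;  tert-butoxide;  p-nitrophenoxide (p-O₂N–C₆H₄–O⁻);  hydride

Leaving-group ability tracks the stability of the departed species; conjugate-acid pKₐ is the usual yardstick (lower pKₐ → better LG).
mesylate: pKₐ(CH₃SO₃H (MsOH)) ≈ -1.9 — resonance-delocalised alkanesulfonate
p-nitrobenzoate: pKₐ(p-nitrobenzoic acid) ≈ 3.4 — electron-withdrawing nitro group stabilises the carboxylate
p-nitrophenoxide (p-O₂N–C₆H₄–O⁻): pKₐ(p-nitrophenol) ≈ 7.2 — nitro group delocalises the charge; the classic chromogenic LG
tert-butoxide: pKₐ(t-BuOH) ≈ 18
hydride: pKₐ(H₂) ≈ 36

mesylate > p-nitrobenzoate > p-nitrophenoxide (p-O₂N–C₆H₄–O⁻) > tert-butoxide > hydride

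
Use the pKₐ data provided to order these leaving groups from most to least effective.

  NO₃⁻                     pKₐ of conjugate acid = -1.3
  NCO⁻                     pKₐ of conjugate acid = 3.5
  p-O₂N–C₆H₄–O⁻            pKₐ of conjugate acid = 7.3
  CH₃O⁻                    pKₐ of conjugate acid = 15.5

Lower conjugate-acid pKₐ ⇒ weaker base ⇒ better leaving group.
Sorting by the given values: NO₃⁻ (-1.3), NCO⁻ (3.5), p-O₂N–C₆H₄–O⁻ (7.3), CH₃O⁻ (15.5).

NO₃⁻ > NCO⁻ > p-O₂N–C₆H₄–O⁻ > CH₃O⁻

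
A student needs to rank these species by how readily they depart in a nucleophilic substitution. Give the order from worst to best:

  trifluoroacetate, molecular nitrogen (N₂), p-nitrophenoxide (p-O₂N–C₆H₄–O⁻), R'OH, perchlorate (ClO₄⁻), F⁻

molecular nitrogen (N₂): no meaningful conjugate acid; N₂ departs as an exceptionally stable neutral molecule
perchlorate (ClO₄⁻): pKₐ(HClO₄) ≈ -10 — extremely weak base; rarely used for safety reasons
R'OH: pKₐ(R'OH₂⁺) ≈ -2.4
trifluoroacetate: pKₐ(CF₃COOH) ≈ 0.2 — strongly electron-withdrawing CF₃ stabilises the carboxylate
F⁻: pKₐ(HF) ≈ 3.2 — small and strongly basic; the poor halide leaving group
p-nitrophenoxide (p-O₂N–C₆H₄–O⁻): pKₐ(p-nitrophenol) ≈ 7.2 — nitro group delocalises the charge; the classic chromogenic LG
Listed from poorest to best leaving group as asked.

p-nitrophenoxide (p-O₂N–C₆H₄–O⁻) < F⁻ < trifluoroacetate < R'OH < perchlorate (ClO₄⁻) < molecular nitrogen (N₂)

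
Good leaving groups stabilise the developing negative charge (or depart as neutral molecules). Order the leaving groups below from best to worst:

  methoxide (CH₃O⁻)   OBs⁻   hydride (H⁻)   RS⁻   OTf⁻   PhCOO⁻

OTf⁻ > OBs⁻ > PhCOO⁻ > RS⁻ > methoxide (CH₃O⁻) > hydride (H⁻)

Leaving-group ability tracks the stability of the departed species; conjugate-acid pKₐ is the usual yardstick (lower pKₐ → better LG).
OTf⁻: pKₐ(CF₃SO₃H (triflic acid)) ≈ -14 — charge spread over three oxygens and a CF₃ group; the premier leaving group in synthesis
OBs⁻: pKₐ(p-BrC₆H₄SO₃H) ≈ -2.8 — arenesulfonate with a p-bromo substituent
PhCOO⁻: pKₐ(C₆H₅COOH) ≈ 4.2 — aryl carboxylate
RS⁻: pKₐ(RSH (a thiol)) ≈ 10.5
methoxide (CH₃O⁻): pKₐ(CH₃OH) ≈ 15.5
hydride (H⁻): pKₐ(H₂) ≈ 36 — extremely strong base; leaves only in special hydride-transfer contexts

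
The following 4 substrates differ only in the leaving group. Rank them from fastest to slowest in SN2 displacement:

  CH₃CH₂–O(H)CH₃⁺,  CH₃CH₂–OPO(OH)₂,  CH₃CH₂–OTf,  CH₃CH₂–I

CH₃CH₂–OTf > CH₃CH₂–I > CH₃CH₂–O(H)CH₃⁺ > CH₃CH₂–OPO(OH)₂

With the same alkyl group throughout, only the leaving group differentiates the rates.
A good leaving group is a weak base: the lower the pKₐ of its conjugate acid, the more readily it departs.
CH₃CH₂–OTf loses OTf⁻: pKₐ(CF₃SO₃H (triflic acid)) ≈ -14
CH₃CH₂–I loses I⁻: pKₐ(HI) ≈ -10
CH₃CH₂–O(H)CH₃⁺ loses R'OH: pKₐ(R'OH₂⁺) ≈ -2.4
CH₃CH₂–OPO(OH)₂ loses H₂PO₄⁻: pKₐ(H₃PO₄) ≈ 2.1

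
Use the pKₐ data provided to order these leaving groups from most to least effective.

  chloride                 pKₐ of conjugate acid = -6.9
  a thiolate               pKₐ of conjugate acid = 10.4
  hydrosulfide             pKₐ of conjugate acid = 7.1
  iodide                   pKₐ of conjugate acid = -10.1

iodide > chloride > hydrosulfide > a thiolate

Lower conjugate-acid pKₐ ⇒ weaker base ⇒ better leaving group.
Sorting by the given values: iodide (-10.1), chloride (-6.9), hydrosulfide (7.1), a thiolate (10.4).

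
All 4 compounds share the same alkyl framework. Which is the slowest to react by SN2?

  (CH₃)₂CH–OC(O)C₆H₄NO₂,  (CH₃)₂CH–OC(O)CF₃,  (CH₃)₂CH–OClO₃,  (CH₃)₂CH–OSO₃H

(CH₃)₂CH–OC(O)C₆H₄NO₂

Identical carbon frameworks mean the comparison reduces to leaving-group quality.
A good leaving group is a weak base: the lower the pKₐ of its conjugate acid, the more readily it departs.
(CH₃)₂CH–OClO₃ loses ClO₄⁻: pKₐ(HClO₄) ≈ -10
(CH₃)₂CH–OSO₃H loses HSO₄⁻: pKₐ(H₂SO₄) ≈ -3
(CH₃)₂CH–OC(O)CF₃ loses CF₃COO⁻: pKₐ(CF₃COOH) ≈ 0.2
(CH₃)₂CH–OC(O)C₆H₄NO₂ loses p-O₂N–C₆H₄–COO⁻: pKₐ(p-nitrobenzoic acid) ≈ 3.4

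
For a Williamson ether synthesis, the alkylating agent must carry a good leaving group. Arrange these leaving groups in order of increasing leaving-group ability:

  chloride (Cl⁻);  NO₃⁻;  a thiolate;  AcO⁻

a thiolate < AcO⁻ < NO₃⁻ < chloride (Cl⁻)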